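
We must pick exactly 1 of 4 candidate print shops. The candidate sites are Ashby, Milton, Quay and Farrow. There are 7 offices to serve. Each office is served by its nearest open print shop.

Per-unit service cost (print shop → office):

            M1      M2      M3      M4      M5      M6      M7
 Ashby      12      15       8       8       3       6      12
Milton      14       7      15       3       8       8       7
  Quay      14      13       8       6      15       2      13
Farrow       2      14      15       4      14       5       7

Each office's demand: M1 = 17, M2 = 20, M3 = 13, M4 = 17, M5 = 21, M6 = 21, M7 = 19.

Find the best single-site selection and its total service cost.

Choose Milton only; total service cost 1093.

With exactly 1 open, each office uses its cheapest among the chosen.
{Milton}: M1→Milton 14·17=238, M2→Milton 7·20=140, M3→Milton 15·13=195, M4→Milton 3·17=51, M5→Milton 8·21=168, M6→Milton 8·21=168, M7→Milton 7·19=133. Service cost 1093.
{Farrow}: service cost 1109
{Ashby}: service cost 1161
Among all 4 size-1 choices, {Milton} is lowest.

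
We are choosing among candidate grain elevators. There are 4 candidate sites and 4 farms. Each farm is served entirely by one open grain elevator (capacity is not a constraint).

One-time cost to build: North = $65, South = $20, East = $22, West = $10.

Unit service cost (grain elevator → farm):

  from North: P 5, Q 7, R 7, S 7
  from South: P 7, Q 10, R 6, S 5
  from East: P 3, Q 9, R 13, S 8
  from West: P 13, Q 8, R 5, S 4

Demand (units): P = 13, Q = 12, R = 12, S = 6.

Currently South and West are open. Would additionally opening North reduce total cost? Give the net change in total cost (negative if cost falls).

No — net change +27 (cost rises by 27).

Current service cost with {South, West}: 271.
Adding North: each farm re-picks its cheapest; new service cost 233, saving 38.
Extra fixed cost: 65. Net change = 65 − 38 = 27.
(Totals: 301 → 328.)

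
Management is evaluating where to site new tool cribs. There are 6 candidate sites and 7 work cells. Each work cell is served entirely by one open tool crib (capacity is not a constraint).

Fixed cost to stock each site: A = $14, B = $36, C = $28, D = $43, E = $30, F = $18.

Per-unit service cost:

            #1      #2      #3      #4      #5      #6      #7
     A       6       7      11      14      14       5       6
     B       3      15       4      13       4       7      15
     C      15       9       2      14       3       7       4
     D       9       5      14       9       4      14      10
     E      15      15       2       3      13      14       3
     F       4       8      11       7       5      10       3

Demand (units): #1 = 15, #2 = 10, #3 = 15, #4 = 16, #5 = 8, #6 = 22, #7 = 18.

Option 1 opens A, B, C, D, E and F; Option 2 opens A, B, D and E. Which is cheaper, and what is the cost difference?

Option 2 is cheaper by 38.

Option 1: {A, B, C, D, E, F}: #1→B 3·15=45, #2→D 5·10=50, #3→C 2·15=30, #4→E 3·16=48, #5→C 3·8=24, #6→A 5·22=110, #7→E 3·18=54. Service 361; fixed 169; total 530.
Option 2: {A, B, D, E}: #1→B 3·15=45, #2→D 5·10=50, #3→E 2·15=30, #4→E 3·16=48, #5→B 4·8=32, #6→A 5·22=110, #7→E 3·18=54. Service 369; fixed 123; total 492.
Difference: |530 − 492| = 38.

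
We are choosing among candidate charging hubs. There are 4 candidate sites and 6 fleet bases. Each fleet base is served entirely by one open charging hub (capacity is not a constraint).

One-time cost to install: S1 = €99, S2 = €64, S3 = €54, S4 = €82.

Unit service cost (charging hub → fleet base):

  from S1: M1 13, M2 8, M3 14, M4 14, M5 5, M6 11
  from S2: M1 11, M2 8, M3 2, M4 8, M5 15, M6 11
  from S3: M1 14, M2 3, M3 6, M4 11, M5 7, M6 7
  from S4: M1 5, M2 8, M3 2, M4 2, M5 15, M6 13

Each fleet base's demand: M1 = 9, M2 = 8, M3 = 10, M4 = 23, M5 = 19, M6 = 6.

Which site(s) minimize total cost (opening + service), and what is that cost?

For any fixed open set, each fleet base goes to its cheapest open site; total = fixed + service.
{S3, S4}: M1→S4 5·9=45, M2→S3 3·8=24, M3→S4 2·10=20, M4→S4 2·23=46, M5→S3 7·19=133, M6→S3 7·6=42. Service 310; fixed 136; total 446.
{S1, S3, S4}: M1→S4 5·9=45, M2→S3 3·8=24, M3→S4 2·10=20, M4→S4 2·23=46, M5→S1 5·19=95, M6→S3 7·6=42. Service 272; fixed 235; total 507.
{S2, S3, S4}: service 310 + fixed 200 = 510
{S1, S2, S3, S4}: service 272 + fixed 299 = 571
No other subset beats 446.

Open S3 and S4; minimum total cost 446.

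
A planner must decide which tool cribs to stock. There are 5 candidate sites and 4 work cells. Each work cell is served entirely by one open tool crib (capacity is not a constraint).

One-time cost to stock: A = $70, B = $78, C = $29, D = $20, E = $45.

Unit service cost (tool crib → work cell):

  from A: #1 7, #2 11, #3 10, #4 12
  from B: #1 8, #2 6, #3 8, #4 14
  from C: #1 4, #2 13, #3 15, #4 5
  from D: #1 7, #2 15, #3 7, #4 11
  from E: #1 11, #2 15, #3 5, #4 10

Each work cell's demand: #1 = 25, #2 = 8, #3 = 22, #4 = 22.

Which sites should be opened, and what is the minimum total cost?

For any fixed open set, each work cell goes to its cheapest open site; total = fixed + service.
{C, E}: #1→C 4·25=100, #2→C 13·8=104, #3→E 5·22=110, #4→C 5·22=110. Service 424; fixed 74; total 498.
{C, D}: #1→C 4·25=100, #2→C 13·8=104, #3→D 7·22=154, #4→C 5·22=110. Service 468; fixed 49; total 517.
{C, D, E}: service 424 + fixed 94 = 518
{A, B, C, D, E}: service 368 + fixed 242 = 610
No other subset beats 498.

Open C and E; minimum total cost 498.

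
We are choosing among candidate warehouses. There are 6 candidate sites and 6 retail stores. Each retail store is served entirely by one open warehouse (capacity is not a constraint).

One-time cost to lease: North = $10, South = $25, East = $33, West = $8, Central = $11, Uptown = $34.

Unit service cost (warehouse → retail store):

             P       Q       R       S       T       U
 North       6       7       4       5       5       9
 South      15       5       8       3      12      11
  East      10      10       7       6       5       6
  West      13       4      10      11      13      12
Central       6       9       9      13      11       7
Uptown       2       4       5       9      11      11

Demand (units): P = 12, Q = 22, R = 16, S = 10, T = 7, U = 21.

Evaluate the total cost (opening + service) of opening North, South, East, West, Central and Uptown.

Each retail store is assigned to its cheapest site among the open ones.
{North, South, East, West, Central, Uptown}: P→Uptown 2·12=24, Q→West 4·22=88, R→North 4·16=64, S→South 3·10=30, T→North 5·7=35, U→East 6·21=126. Service 367; fixed 121; total 488.

Total cost: 488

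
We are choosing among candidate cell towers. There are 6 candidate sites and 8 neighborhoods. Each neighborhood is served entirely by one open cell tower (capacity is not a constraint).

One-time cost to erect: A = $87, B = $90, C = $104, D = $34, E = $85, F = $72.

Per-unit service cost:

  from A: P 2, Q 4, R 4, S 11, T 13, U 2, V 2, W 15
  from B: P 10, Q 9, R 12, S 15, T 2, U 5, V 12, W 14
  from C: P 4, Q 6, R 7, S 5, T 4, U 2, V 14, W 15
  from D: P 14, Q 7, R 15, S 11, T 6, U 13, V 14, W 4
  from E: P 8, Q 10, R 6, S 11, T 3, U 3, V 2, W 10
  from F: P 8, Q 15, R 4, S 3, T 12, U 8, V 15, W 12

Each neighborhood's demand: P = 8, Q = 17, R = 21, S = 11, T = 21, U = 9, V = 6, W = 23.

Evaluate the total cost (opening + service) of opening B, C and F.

Each neighborhood is assigned to its cheapest site among the open ones.
{B, C, F}: P→C 4·8=32, Q→C 6·17=102, R→F 4·21=84, S→F 3·11=33, T→B 2·21=42, U→C 2·9=18, V→B 12·6=72, W→F 12·23=276. Service 659; fixed 266; total 925.

Total cost: 925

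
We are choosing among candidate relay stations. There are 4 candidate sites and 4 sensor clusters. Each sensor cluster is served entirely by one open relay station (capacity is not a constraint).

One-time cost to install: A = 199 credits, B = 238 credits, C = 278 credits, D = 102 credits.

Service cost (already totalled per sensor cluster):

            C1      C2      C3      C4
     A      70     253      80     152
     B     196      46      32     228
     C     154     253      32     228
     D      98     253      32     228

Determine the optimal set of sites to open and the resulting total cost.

Open D only; minimum total cost 713.

For any fixed open set, each sensor cluster goes to its cheapest open site; total = fixed + service.
{D}: C1→D 98, C2→D 253, C3→D 32, C4→D 228. Service 611; fixed 102; total 713.
{A, B}: service 300 + fixed 437 = 737
{B}: C1→B 196, C2→B 46, C3→B 32, C4→B 228. Service 502; fixed 238; total 740.
{A, B, C, D}: service 300 + fixed 817 = 1117
No other subset beats 713.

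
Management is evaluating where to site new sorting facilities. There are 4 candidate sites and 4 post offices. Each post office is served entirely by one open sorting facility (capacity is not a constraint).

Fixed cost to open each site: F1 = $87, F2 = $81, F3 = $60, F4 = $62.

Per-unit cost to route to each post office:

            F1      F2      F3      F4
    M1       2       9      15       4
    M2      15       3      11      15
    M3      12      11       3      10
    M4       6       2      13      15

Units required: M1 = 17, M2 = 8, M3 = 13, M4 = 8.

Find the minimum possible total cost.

Minimum total cost: 341

For any fixed open set, each post office goes to its cheapest open site; total = fixed + service.
{F1, F2, F3}: M1→F1 2·17=34, M2→F2 3·8=24, M3→F3 3·13=39, M4→F2 2·8=16. Service 113; fixed 228; total 341.
{F2, F3, F4}: M1→F4 4·17=68, M2→F2 3·8=24, M3→F3 3·13=39, M4→F2 2·8=16. Service 147; fixed 203; total 350.
{F1, F3}: service 209 + fixed 147 = 356
{F1, F2, F3, F4}: M1→F1 2·17=34, M2→F2 3·8=24, M3→F3 3·13=39, M4→F2 2·8=16. Service 113; fixed 290; total 403.
No other subset beats 341.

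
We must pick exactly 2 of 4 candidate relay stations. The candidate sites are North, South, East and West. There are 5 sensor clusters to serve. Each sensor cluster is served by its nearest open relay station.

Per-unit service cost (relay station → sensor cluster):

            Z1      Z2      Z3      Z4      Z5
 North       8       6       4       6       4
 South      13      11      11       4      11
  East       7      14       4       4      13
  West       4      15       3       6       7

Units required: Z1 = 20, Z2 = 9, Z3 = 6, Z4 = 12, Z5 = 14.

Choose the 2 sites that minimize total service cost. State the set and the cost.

With exactly 2 open, each sensor cluster uses its cheapest among the chosen.
{North, West}: Z1→West 4·20=80, Z2→North 6·9=54, Z3→West 3·6=18, Z4→North 6·12=72, Z5→North 4·14=56. Service cost 280.
{North, East}: service cost 322
{North, South}: service cost 342
Among all 6 size-2 choices, {North, West} is lowest.

Choose North and West; total service cost 280.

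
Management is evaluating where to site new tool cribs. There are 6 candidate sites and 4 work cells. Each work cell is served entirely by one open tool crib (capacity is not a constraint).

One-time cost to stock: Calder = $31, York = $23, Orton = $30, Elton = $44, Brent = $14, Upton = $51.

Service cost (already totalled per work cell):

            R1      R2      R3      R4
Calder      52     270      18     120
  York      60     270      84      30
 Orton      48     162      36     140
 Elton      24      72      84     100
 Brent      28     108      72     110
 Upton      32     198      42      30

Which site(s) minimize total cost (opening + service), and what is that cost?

Open Calder, York and Elton; minimum total cost 242.

For any fixed open set, each work cell goes to its cheapest open site; total = fixed + service.
{Calder, York, Elton}: R1→Elton 24, R2→Elton 72, R3→Calder 18, R4→York 30. Service 144; fixed 98; total 242.
{Calder, York, Brent}: service 184 + fixed 68 = 252
{Calder, York, Elton, Brent}: R1→Elton 24, R2→Elton 72, R3→Calder 18, R4→York 30. Service 144; fixed 112; total 256.
{Calder, York, Orton, Elton, Brent, Upton}: R1→Elton 24, R2→Elton 72, R3→Calder 18, R4→York 30. Service 144; fixed 193; total 337.
No other subset beats 242.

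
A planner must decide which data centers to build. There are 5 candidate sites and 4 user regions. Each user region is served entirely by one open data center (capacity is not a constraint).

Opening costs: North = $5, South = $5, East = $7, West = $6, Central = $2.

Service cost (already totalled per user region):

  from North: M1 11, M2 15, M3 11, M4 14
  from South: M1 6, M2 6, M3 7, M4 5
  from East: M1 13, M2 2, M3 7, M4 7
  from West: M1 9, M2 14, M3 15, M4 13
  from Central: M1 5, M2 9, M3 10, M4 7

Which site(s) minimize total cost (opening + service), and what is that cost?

For any fixed open set, each user region goes to its cheapest open site; total = fixed + service.
{South}: M1→South 6, M2→South 6, M3→South 7, M4→South 5. Service 24; fixed 5; total 29.
{South, Central}: service 23 + fixed 7 = 30
{East, Central}: M1→Central 5, M2→East 2, M3→East 7, M4→East 7. Service 21; fixed 9; total 30.
{North, South, East, West, Central}: M1→Central 5, M2→East 2, M3→South 7, M4→South 5. Service 19; fixed 25; total 44.
No other subset beats 29.

Open South only; minimum total cost 29.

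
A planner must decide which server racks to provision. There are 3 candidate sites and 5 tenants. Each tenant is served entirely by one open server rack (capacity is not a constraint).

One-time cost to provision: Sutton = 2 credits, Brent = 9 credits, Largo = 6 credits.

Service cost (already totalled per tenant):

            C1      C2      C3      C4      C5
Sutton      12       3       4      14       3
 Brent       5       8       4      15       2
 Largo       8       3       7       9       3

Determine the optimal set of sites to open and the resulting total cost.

For any fixed open set, each tenant goes to its cheapest open site; total = fixed + service.
{Sutton, Largo}: C1→Largo 8, C2→Sutton 3, C3→Sutton 4, C4→Largo 9, C5→Sutton 3. Service 27; fixed 8; total 35.
{Largo}: service 30 + fixed 6 = 36
{Sutton}: service 36 + fixed 2 = 38
{Sutton, Brent, Largo}: service 23 + fixed 17 = 40
(All 7 nonempty subsets were checked; Sutton and Largo is lowest.)

Open Sutton and Largo; minimum total cost 35.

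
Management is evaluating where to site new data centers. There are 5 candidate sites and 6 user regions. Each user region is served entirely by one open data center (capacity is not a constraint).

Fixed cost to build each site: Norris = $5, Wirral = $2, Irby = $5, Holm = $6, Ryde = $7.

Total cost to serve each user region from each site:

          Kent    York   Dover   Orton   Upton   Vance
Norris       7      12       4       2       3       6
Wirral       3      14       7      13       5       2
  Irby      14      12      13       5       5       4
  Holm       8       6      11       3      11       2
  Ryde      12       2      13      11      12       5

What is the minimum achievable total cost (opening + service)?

For any fixed open set, each user region goes to its cheapest open site; total = fixed + service.
{Norris, Wirral, Ryde}: Kent→Wirral 3, York→Ryde 2, Dover→Norris 4, Orton→Norris 2, Upton→Norris 3, Vance→Wirral 2. Service 16; fixed 14; total 30.
{Norris, Wirral}: service 26 + fixed 7 = 33
{Norris, Wirral, Holm}: service 20 + fixed 13 = 33
{Norris, Wirral, Irby, Holm, Ryde}: service 16 + fixed 25 = 41
No other subset beats 30.

Minimum total cost: 30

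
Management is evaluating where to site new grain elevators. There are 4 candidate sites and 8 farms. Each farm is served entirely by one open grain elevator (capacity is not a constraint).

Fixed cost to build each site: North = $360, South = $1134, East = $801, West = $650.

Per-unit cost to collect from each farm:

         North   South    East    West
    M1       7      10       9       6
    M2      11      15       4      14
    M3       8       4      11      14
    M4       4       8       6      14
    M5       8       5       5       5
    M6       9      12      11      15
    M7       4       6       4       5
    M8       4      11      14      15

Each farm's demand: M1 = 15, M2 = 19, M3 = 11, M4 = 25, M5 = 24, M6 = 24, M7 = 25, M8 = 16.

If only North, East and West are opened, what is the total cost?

Total cost: 2665

Each farm is assigned to its cheapest site among the open ones.
{North, East, West}: M1→West 6·15=90, M2→East 4·19=76, M3→North 8·11=88, M4→North 4·25=100, M5→East 5·24=120, M6→North 9·24=216, M7→North 4·25=100, M8→North 4·16=64. Service 854; fixed 1811; total 2665.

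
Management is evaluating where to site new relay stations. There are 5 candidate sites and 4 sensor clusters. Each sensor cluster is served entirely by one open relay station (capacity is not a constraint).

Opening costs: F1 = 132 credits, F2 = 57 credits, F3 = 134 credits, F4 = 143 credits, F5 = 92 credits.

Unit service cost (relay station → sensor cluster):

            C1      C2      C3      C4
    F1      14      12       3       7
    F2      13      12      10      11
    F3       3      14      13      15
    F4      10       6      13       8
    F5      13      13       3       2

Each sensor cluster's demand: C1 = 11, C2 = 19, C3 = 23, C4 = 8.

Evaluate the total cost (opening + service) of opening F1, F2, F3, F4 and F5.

Total cost: 790

Each sensor cluster is assigned to its cheapest site among the open ones.
{F1, F2, F3, F4, F5}: C1→F3 3·11=33, C2→F4 6·19=114, C3→F1 3·23=69, C4→F5 2·8=16. Service 232; fixed 558; total 790.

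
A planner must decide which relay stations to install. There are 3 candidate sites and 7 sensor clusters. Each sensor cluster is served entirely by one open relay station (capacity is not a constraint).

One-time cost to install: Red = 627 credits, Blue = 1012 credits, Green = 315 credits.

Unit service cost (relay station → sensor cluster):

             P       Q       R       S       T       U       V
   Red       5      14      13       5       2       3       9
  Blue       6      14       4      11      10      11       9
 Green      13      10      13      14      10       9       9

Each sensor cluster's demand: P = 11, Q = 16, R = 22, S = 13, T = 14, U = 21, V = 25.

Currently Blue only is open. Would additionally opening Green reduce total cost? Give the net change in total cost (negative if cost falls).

Current service cost with {Blue}: 1117.
Adding Green: each sensor cluster re-picks its cheapest; new service cost 1011, saving 106.
Extra fixed cost: 315. Net change = 315 − 106 = 209.
(Totals: 2129 → 2338.)

No — net change +209 (cost rises by 209).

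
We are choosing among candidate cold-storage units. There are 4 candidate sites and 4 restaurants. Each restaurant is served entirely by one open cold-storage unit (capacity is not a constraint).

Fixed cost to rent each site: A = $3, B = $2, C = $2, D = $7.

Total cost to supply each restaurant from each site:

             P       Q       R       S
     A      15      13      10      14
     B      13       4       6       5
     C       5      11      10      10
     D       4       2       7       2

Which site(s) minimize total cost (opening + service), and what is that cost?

For any fixed open set, each restaurant goes to its cheapest open site; total = fixed + service.
{D}: P→D 4, Q→D 2, R→D 7, S→D 2. Service 15; fixed 7; total 22.
{B, D}: service 14 + fixed 9 = 23
{B, C}: P→C 5, Q→B 4, R→B 6, S→B 5. Service 20; fixed 4; total 24.
{A, B, C, D}: service 14 + fixed 14 = 28
No other subset beats 22.

Open D only; minimum total cost 22.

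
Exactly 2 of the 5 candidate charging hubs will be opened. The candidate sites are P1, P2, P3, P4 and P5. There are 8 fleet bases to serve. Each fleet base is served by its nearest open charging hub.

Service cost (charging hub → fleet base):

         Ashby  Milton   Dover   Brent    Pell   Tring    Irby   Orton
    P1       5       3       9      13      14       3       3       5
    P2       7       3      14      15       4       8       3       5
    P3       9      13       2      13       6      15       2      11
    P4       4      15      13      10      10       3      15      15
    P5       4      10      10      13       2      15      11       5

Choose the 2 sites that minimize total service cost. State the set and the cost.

With exactly 2 open, each fleet base uses its cheapest among the chosen.
{P1, P3}: Ashby→P1 5, Milton→P1 3, Dover→P3 2, Brent→P1 13, Pell→P3 6, Tring→P1 3, Irby→P3 2, Orton→P1 5. Service cost 39.
{P1, P5}: service cost 42
{P2, P3}: service cost 44
Among all 10 size-2 choices, {P1, P3} is lowest.

Choose P1 and P3; total service cost 39.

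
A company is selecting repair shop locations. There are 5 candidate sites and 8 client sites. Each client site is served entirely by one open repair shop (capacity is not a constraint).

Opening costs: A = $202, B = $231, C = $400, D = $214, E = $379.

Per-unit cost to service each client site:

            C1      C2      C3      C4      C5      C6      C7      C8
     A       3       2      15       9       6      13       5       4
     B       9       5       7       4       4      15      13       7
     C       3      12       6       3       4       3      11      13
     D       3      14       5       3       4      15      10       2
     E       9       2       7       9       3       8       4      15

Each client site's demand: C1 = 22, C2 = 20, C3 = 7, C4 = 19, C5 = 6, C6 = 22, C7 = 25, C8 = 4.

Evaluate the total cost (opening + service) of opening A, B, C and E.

Each client site is assigned to its cheapest site among the open ones.
{A, B, C, E}: C1→A 3·22=66, C2→A 2·20=40, C3→C 6·7=42, C4→C 3·19=57, C5→E 3·6=18, C6→C 3·22=66, C7→E 4·25=100, C8→A 4·4=16. Service 405; fixed 1212; total 1617.

Total cost: 1617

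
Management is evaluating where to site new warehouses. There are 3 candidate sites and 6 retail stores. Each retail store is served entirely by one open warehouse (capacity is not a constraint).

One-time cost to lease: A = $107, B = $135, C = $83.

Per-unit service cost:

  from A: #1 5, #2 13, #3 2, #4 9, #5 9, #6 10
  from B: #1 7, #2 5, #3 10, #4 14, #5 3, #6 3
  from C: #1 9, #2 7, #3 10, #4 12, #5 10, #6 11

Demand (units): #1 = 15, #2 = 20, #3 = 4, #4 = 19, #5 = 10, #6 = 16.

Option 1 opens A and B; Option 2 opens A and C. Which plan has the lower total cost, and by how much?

Option 1: {A, B}: #1→A 5·15=75, #2→B 5·20=100, #3→A 2·4=8, #4→A 9·19=171, #5→B 3·10=30, #6→B 3·16=48. Service 432; fixed 242; total 674.
Option 2: {A, C}: #1→A 5·15=75, #2→C 7·20=140, #3→A 2·4=8, #4→A 9·19=171, #5→A 9·10=90, #6→A 10·16=160. Service 644; fixed 190; total 834.
Difference: |674 − 834| = 160.

Option 1 is cheaper by 160.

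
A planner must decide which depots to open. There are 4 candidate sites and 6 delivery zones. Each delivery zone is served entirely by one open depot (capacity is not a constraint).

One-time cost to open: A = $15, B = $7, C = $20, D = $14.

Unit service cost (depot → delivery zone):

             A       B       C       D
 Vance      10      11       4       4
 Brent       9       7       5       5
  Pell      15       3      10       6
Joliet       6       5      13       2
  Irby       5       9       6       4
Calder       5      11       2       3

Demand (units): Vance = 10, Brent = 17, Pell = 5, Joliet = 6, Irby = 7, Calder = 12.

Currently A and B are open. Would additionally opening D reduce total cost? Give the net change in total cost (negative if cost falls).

Current service cost with {A, B}: 359.
Adding D: each delivery zone re-picks its cheapest; new service cost 216, saving 143.
Extra fixed cost: 14. Net change = 14 − 143 = -129.
(Totals: 381 → 252.)

Yes — net change −129 (cost falls by 129).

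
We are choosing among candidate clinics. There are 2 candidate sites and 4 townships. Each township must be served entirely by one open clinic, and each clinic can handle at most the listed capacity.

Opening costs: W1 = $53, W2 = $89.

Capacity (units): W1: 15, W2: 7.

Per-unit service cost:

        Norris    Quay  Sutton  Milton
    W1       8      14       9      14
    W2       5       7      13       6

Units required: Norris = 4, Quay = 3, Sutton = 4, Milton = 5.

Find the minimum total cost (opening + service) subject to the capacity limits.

Minimum total cost: 282

Open {W1, W2}: Norris→W1 8·4=32, Quay→W1 14·3=42, Sutton→W1 9·4=36, Milton→W2 6·5=30.
Loads: W1 carries 11/15, W2 carries 5/7. Service 140; fixed 142; total 282.
Next best feasible plan costs 289.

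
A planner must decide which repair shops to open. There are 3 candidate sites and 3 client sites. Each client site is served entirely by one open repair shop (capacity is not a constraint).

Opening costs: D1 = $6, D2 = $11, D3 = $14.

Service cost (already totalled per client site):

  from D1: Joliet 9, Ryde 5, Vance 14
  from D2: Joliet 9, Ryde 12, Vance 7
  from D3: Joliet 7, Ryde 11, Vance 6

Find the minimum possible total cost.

For any fixed open set, each client site goes to its cheapest open site; total = fixed + service.
{D1}: Joliet→D1 9, Ryde→D1 5, Vance→D1 14. Service 28; fixed 6; total 34.
{D1, D2}: Joliet→D1 9, Ryde→D1 5, Vance→D2 7. Service 21; fixed 17; total 38.
{D1, D3}: service 18 + fixed 20 = 38
{D1, D2, D3}: service 18 + fixed 31 = 49
(All 7 nonempty subsets were checked; D1 only is lowest.)

Minimum total cost: 34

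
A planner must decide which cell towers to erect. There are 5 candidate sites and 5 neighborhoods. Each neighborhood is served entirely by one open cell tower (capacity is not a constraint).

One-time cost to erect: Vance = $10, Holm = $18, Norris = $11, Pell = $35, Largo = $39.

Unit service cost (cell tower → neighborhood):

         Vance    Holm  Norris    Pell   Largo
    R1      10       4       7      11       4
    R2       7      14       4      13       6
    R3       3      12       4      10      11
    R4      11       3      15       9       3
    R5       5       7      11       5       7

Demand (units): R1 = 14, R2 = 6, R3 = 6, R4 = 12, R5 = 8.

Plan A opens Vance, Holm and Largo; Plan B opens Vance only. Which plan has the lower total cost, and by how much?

Plan A is cheaper by 129.

Plan A: {Vance, Holm, Largo}: R1→Holm 4·14=56, R2→Largo 6·6=36, R3→Vance 3·6=18, R4→Holm 3·12=36, R5→Vance 5·8=40. Service 186; fixed 67; total 253.
Plan B: {Vance}: R1→Vance 10·14=140, R2→Vance 7·6=42, R3→Vance 3·6=18, R4→Vance 11·12=132, R5→Vance 5·8=40. Service 372; fixed 10; total 382.
Difference: |253 − 382| = 129.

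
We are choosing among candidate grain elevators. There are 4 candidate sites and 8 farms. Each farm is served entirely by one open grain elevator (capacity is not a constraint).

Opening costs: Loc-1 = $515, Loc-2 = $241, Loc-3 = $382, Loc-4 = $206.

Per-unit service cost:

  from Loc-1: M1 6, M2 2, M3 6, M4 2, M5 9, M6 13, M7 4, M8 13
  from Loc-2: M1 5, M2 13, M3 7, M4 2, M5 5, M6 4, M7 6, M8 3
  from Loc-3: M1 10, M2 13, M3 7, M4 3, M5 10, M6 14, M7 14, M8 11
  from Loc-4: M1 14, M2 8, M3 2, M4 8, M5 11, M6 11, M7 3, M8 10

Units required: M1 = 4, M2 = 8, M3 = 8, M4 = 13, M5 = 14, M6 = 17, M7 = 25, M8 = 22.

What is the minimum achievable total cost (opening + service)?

For any fixed open set, each farm goes to its cheapest open site; total = fixed + service.
{Loc-2}: M1→Loc-2 5·4=20, M2→Loc-2 13·8=104, M3→Loc-2 7·8=56, M4→Loc-2 2·13=26, M5→Loc-2 5·14=70, M6→Loc-2 4·17=68, M7→Loc-2 6·25=150, M8→Loc-2 3·22=66. Service 560; fixed 241; total 801.
{Loc-2, Loc-4}: service 405 + fixed 447 = 852
{Loc-4}: service 876 + fixed 206 = 1082
{Loc-1, Loc-2, Loc-3, Loc-4}: service 357 + fixed 1344 = 1701
(All 15 nonempty subsets were checked; Loc-2 only is lowest.)

Minimum total cost: 801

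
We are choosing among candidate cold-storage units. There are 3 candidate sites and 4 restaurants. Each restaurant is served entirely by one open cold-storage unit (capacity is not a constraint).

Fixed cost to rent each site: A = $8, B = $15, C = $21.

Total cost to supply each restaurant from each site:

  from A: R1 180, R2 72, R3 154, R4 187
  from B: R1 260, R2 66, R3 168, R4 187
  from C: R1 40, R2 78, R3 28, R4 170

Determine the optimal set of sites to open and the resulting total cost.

Open C only; minimum total cost 337.

For any fixed open set, each restaurant goes to its cheapest open site; total = fixed + service.
{C}: R1→C 40, R2→C 78, R3→C 28, R4→C 170. Service 316; fixed 21; total 337.
{A, C}: R1→C 40, R2→A 72, R3→C 28, R4→C 170. Service 310; fixed 29; total 339.
{B, C}: service 304 + fixed 36 = 340
{A, B, C}: service 304 + fixed 44 = 348
(All 7 nonempty subsets were checked; C only is lowest.)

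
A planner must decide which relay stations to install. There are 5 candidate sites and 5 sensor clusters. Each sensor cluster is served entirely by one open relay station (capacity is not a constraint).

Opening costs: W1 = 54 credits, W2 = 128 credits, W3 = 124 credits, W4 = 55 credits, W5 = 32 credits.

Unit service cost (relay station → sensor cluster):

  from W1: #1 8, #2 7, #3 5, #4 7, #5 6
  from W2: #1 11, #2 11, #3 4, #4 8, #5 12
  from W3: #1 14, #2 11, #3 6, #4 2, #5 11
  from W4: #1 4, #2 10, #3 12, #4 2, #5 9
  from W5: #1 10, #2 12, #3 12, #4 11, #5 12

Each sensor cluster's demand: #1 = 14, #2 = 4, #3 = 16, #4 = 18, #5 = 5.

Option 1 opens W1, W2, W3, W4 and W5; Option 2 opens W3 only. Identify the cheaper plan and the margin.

Option 1: {W1, W2, W3, W4, W5}: #1→W4 4·14=56, #2→W1 7·4=28, #3→W2 4·16=64, #4→W3 2·18=36, #5→W1 6·5=30. Service 214; fixed 393; total 607.
Option 2: {W3}: #1→W3 14·14=196, #2→W3 11·4=44, #3→W3 6·16=96, #4→W3 2·18=36, #5→W3 11·5=55. Service 427; fixed 124; total 551.
Difference: |607 − 551| = 56.

Option 2 is cheaper by 56.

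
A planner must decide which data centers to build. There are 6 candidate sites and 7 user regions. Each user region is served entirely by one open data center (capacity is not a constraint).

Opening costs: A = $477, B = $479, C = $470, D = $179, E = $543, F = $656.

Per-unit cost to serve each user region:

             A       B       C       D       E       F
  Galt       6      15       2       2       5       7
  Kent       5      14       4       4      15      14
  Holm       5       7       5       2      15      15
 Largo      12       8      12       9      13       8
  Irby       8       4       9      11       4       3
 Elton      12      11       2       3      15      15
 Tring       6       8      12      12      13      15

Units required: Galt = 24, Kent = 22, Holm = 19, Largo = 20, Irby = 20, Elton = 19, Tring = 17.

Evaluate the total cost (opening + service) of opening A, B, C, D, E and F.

Total cost: 3338

Each user region is assigned to its cheapest site among the open ones.
{A, B, C, D, E, F}: Galt→C 2·24=48, Kent→C 4·22=88, Holm→D 2·19=38, Largo→B 8·20=160, Irby→F 3·20=60, Elton→C 2·19=38, Tring→A 6·17=102. Service 534; fixed 2804; total 3338.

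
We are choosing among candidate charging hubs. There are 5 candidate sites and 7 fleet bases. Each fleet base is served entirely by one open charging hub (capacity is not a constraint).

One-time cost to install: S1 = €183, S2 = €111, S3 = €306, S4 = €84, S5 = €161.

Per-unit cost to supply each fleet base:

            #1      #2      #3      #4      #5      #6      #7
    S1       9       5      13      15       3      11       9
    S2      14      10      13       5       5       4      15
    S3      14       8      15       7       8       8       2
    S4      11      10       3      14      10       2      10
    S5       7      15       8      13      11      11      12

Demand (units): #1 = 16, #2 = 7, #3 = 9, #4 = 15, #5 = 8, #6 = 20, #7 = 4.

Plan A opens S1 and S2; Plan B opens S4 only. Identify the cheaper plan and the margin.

Plan B is cheaper by 78.

Plan A: {S1, S2}: #1→S1 9·16=144, #2→S1 5·7=35, #3→S1 13·9=117, #4→S2 5·15=75, #5→S1 3·8=24, #6→S2 4·20=80, #7→S1 9·4=36. Service 511; fixed 294; total 805.
Plan B: {S4}: #1→S4 11·16=176, #2→S4 10·7=70, #3→S4 3·9=27, #4→S4 14·15=210, #5→S4 10·8=80, #6→S4 2·20=40, #7→S4 10·4=40. Service 643; fixed 84; total 727.
Difference: |805 − 727| = 78.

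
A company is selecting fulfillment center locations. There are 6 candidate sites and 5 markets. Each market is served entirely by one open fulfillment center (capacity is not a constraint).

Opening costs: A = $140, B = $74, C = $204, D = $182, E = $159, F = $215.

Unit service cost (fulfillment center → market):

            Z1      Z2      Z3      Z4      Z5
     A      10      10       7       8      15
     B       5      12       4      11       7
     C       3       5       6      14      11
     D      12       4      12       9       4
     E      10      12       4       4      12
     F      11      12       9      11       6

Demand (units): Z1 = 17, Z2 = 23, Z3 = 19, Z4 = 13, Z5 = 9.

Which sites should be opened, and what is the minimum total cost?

For any fixed open set, each market goes to its cheapest open site; total = fixed + service.
{B, D}: Z1→B 5·17=85, Z2→D 4·23=92, Z3→B 4·19=76, Z4→D 9·13=117, Z5→D 4·9=36. Service 406; fixed 256; total 662.
{B}: Z1→B 5·17=85, Z2→B 12·23=276, Z3→B 4·19=76, Z4→B 11·13=143, Z5→B 7·9=63. Service 643; fixed 74; total 717.
{B, C}: Z1→C 3·17=51, Z2→C 5·23=115, Z3→B 4·19=76, Z4→B 11·13=143, Z5→B 7·9=63. Service 448; fixed 278; total 726.
{A, B, C, D, E, F}: Z1→C 3·17=51, Z2→D 4·23=92, Z3→B 4·19=76, Z4→E 4·13=52, Z5→D 4·9=36. Service 307; fixed 974; total 1281.
No other subset beats 662.

Open B and D; minimum total cost 662.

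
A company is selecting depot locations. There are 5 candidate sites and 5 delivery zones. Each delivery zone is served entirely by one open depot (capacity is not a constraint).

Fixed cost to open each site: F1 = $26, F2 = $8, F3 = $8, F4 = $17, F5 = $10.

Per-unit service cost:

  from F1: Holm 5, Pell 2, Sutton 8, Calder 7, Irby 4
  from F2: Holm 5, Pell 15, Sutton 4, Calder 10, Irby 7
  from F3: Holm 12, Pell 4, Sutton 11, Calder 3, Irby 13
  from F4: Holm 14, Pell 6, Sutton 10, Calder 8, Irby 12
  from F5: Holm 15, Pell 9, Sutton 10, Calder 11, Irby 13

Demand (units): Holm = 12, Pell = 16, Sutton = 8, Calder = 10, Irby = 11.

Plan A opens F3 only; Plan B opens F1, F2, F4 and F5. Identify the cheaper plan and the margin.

Plan B is cheaper by 178.

Plan A: {F3}: Holm→F3 12·12=144, Pell→F3 4·16=64, Sutton→F3 11·8=88, Calder→F3 3·10=30, Irby→F3 13·11=143. Service 469; fixed 8; total 477.
Plan B: {F1, F2, F4, F5}: Holm→F1 5·12=60, Pell→F1 2·16=32, Sutton→F2 4·8=32, Calder→F1 7·10=70, Irby→F1 4·11=44. Service 238; fixed 61; total 299.
Difference: |477 − 299| = 178.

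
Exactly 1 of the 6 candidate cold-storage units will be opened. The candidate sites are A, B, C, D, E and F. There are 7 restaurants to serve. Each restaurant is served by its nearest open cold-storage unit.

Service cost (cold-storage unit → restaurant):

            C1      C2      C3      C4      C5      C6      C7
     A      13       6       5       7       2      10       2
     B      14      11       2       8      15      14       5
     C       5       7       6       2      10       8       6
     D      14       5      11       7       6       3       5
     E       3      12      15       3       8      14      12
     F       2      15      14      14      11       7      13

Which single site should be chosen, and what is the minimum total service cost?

With exactly 1 open, each restaurant uses its cheapest among the chosen.
{C}: C1→C 5, C2→C 7, C3→C 6, C4→C 2, C5→C 10, C6→C 8, C7→C 6. Service cost 44.
{A}: service cost 45
{D}: service cost 51
Among all 6 size-1 choices, {C} is lowest.

Choose C only; total service cost 44.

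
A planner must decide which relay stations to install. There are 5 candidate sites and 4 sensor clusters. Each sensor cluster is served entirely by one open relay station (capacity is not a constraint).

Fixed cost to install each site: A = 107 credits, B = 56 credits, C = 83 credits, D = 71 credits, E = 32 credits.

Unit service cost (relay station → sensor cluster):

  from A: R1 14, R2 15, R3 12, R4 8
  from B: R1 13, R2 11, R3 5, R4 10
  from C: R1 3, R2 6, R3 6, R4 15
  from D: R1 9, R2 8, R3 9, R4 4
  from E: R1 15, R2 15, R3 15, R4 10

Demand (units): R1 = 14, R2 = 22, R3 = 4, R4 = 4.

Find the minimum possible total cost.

For any fixed open set, each sensor cluster goes to its cheapest open site; total = fixed + service.
{C}: R1→C 3·14=42, R2→C 6·22=132, R3→C 6·4=24, R4→C 15·4=60. Service 258; fixed 83; total 341.
{C, E}: service 238 + fixed 115 = 353
{C, D}: R1→C 3·14=42, R2→C 6·22=132, R3→C 6·4=24, R4→D 4·4=16. Service 214; fixed 154; total 368.
{A, B, C, D, E}: service 210 + fixed 349 = 559
No other subset beats 341.

Minimum total cost: 341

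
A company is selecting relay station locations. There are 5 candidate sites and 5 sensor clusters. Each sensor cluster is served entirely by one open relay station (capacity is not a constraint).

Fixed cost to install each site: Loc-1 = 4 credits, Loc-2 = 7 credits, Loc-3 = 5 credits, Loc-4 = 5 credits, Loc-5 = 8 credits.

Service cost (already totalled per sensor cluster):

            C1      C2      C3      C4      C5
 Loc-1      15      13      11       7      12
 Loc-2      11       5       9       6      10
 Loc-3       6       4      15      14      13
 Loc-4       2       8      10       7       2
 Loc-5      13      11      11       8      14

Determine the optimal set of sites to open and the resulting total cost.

Open Loc-4 only; minimum total cost 34.

For any fixed open set, each sensor cluster goes to its cheapest open site; total = fixed + service.
{Loc-4}: C1→Loc-4 2, C2→Loc-4 8, C3→Loc-4 10, C4→Loc-4 7, C5→Loc-4 2. Service 29; fixed 5; total 34.
{Loc-3, Loc-4}: C1→Loc-4 2, C2→Loc-3 4, C3→Loc-4 10, C4→Loc-4 7, C5→Loc-4 2. Service 25; fixed 10; total 35.
{Loc-2, Loc-4}: service 24 + fixed 12 = 36
{Loc-1, Loc-2, Loc-3, Loc-4, Loc-5}: C1→Loc-4 2, C2→Loc-3 4, C3→Loc-2 9, C4→Loc-2 6, C5→Loc-4 2. Service 23; fixed 29; total 52.
No other subset beats 34.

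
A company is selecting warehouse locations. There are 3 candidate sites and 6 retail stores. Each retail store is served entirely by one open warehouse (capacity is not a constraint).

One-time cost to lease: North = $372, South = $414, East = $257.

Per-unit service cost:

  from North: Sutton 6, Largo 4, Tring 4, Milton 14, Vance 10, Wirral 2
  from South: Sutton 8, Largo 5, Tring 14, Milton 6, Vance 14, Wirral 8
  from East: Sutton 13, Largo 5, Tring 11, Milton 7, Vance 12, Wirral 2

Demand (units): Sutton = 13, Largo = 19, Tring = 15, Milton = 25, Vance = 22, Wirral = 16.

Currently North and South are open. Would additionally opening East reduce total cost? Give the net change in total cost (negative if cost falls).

Current service cost with {North, South}: 616.
Adding East: each retail store re-picks its cheapest; new service cost 616, saving 0.
Extra fixed cost: 257. Net change = 257 − 0 = 257.
(Totals: 1402 → 1659.)

No — net change +257 (cost rises by 257).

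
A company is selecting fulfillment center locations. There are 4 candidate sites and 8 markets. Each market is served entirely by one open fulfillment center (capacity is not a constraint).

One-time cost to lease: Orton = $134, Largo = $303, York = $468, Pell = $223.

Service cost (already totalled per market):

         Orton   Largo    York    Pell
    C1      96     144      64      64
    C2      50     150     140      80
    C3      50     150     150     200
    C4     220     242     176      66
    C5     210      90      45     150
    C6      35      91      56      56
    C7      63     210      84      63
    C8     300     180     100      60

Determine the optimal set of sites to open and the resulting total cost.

Open Orton and Pell; minimum total cost 895.

For any fixed open set, each market goes to its cheapest open site; total = fixed + service.
{Orton, Pell}: C1→Pell 64, C2→Orton 50, C3→Orton 50, C4→Pell 66, C5→Pell 150, C6→Orton 35, C7→Orton 63, C8→Pell 60. Service 538; fixed 357; total 895.
{Pell}: service 739 + fixed 223 = 962
{Orton, Largo, Pell}: C1→Pell 64, C2→Orton 50, C3→Orton 50, C4→Pell 66, C5→Largo 90, C6→Orton 35, C7→Orton 63, C8→Pell 60. Service 478; fixed 660; total 1138.
{Orton, Largo, York, Pell}: service 433 + fixed 1128 = 1561
No other subset beats 895.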